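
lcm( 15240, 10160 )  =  30480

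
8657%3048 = 2561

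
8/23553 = 8/23553 = 0.00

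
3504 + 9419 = 12923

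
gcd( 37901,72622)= 1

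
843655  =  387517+456138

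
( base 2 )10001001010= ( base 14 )586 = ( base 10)1098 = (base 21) 2a6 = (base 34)WA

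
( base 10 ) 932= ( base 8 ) 1644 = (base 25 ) 1c7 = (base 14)4A8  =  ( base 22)1k8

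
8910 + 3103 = 12013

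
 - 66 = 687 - 753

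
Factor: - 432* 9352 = -2^7*3^3*7^1*167^1 = - 4040064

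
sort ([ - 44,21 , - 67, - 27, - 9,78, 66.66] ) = [ - 67,-44, - 27, - 9, 21,66.66,  78]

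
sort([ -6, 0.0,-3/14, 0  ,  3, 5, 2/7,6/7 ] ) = [ - 6, - 3/14, 0.0, 0, 2/7, 6/7,  3, 5]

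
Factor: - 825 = - 3^1 * 5^2*11^1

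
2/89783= 2/89783 = 0.00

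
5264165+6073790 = 11337955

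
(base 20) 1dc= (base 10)672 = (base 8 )1240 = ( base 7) 1650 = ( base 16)2A0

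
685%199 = 88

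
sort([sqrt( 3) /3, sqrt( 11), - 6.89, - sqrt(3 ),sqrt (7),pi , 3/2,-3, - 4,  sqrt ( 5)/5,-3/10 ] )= [ - 6.89 , - 4, - 3, - sqrt( 3),-3/10, sqrt( 5 )/5,sqrt( 3)/3, 3/2, sqrt( 7 ), pi, sqrt(11 )]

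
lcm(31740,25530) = 1174380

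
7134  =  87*82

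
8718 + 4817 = 13535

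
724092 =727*996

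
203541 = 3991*51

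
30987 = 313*99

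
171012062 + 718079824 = 889091886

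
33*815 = 26895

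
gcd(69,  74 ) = 1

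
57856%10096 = 7376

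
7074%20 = 14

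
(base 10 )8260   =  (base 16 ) 2044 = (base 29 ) 9no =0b10000001000100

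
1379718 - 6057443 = -4677725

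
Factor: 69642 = 2^1*3^2* 53^1*73^1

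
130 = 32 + 98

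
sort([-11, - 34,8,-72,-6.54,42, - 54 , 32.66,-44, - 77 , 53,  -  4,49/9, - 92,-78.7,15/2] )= [ - 92, - 78.7, - 77, - 72, - 54, - 44, - 34, - 11, - 6.54,-4,49/9,15/2,8,32.66,42,53] 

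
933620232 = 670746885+262873347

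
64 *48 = 3072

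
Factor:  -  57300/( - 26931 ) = 2^2 * 5^2 * 47^( - 1) = 100/47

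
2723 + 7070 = 9793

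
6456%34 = 30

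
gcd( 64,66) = 2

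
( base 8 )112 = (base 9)82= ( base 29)2g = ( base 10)74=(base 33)28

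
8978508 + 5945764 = 14924272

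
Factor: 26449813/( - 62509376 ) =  - 2^( - 6)*13^1 * 227^1*8963^1*976709^( - 1) 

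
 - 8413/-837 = 8413/837 = 10.05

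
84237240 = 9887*8520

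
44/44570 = 22/22285 = 0.00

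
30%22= 8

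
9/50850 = 1/5650=0.00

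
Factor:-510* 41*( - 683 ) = 2^1*3^1*5^1*17^1*41^1*683^1 = 14281530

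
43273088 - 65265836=  -  21992748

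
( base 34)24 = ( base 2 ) 1001000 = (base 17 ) 44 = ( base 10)72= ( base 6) 200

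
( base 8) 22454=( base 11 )7171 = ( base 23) HMH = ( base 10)9516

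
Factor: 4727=29^1*163^1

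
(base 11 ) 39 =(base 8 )52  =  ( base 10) 42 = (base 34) 18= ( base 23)1j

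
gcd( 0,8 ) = 8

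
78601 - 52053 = 26548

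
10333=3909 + 6424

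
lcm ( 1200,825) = 13200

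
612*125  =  76500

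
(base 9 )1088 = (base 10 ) 809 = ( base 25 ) 179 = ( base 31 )q3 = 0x329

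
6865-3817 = 3048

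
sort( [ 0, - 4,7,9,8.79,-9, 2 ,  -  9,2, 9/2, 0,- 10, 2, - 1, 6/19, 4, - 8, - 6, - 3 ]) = [-10, - 9,-9, - 8, - 6, - 4, - 3, - 1  ,  0,0, 6/19, 2, 2, 2, 4,9/2, 7,8.79, 9]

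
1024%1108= 1024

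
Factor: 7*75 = 525 = 3^1*5^2*7^1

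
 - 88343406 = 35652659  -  123996065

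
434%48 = 2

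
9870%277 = 175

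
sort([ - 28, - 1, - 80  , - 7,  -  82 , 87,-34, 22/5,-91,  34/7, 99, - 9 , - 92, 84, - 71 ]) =[ - 92,-91 ,- 82 , - 80, - 71,  -  34  ,- 28, - 9,  -  7, - 1, 22/5,34/7,84,87, 99]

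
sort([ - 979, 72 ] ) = [ - 979, 72]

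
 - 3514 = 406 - 3920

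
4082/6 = 2041/3 = 680.33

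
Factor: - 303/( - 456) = 101/152 = 2^( - 3 )*19^( - 1)*101^1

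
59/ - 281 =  - 1 + 222/281= - 0.21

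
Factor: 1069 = 1069^1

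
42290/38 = 1112 + 17/19 = 1112.89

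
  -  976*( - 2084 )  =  2033984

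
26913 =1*26913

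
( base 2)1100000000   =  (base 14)3CC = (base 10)768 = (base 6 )3320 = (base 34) MK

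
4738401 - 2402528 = 2335873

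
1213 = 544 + 669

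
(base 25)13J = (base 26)11h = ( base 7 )2045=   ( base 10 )719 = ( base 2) 1011001111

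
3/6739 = 3/6739 = 0.00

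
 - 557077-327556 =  - 884633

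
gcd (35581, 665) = 7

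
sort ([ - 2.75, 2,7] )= [ - 2.75 , 2 , 7] 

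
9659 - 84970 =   -  75311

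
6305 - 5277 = 1028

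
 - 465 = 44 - 509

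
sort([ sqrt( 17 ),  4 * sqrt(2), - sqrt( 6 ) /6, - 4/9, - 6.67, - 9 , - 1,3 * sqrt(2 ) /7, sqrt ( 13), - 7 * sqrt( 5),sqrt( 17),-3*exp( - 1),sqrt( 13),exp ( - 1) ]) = [ - 7* sqrt( 5 ), - 9,-6.67, - 3 * exp(  -  1 ), - 1, - 4/9, - sqrt( 6)/6,exp( - 1 ),3*sqrt( 2) /7,sqrt( 13), sqrt( 13) , sqrt ( 17 ),sqrt ( 17), 4*sqrt( 2 ) ] 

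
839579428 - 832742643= 6836785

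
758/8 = 379/4 = 94.75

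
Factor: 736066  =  2^1*17^1 *21649^1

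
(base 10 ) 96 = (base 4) 1200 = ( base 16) 60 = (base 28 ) 3c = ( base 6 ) 240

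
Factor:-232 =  - 2^3*29^1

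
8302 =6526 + 1776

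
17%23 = 17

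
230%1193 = 230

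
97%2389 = 97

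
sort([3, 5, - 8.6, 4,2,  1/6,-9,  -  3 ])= [-9, - 8.6, - 3,1/6, 2,  3, 4,5]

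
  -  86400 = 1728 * ( - 50)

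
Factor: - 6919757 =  - 13^1* 23^1*23143^1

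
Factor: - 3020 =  - 2^2*5^1*151^1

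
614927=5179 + 609748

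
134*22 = 2948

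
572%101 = 67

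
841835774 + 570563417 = 1412399191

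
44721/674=66  +  237/674  =  66.35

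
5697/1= 5697 =5697.00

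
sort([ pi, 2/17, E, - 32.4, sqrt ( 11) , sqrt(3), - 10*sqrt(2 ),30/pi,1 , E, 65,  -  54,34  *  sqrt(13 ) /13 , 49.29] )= [ - 54, - 32.4 ,- 10*sqrt(2), 2/17, 1 , sqrt(3), E  ,  E, pi,sqrt(11),34 * sqrt( 13)/13, 30/pi, 49.29,  65]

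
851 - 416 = 435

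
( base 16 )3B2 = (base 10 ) 946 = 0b1110110010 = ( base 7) 2521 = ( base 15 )431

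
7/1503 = 7/1503  =  0.00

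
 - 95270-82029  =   - 177299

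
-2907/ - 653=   2907/653=4.45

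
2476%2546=2476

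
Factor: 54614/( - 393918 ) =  - 47/339= - 3^( - 1 )*47^1*113^( - 1)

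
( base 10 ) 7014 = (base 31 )798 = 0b1101101100110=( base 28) 8QE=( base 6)52250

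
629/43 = 14 + 27/43 = 14.63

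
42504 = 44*966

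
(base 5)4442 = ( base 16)26e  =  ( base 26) NO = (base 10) 622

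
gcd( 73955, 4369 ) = 1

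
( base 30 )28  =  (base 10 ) 68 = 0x44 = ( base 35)1x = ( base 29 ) 2a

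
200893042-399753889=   -  198860847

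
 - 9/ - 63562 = 9/63562= 0.00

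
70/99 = 70/99 = 0.71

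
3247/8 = 3247/8 = 405.88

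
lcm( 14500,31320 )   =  783000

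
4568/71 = 4568/71 = 64.34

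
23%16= 7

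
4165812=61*68292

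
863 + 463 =1326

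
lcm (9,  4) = 36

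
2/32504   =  1/16252  =  0.00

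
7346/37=198 + 20/37=   198.54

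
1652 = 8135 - 6483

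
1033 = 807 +226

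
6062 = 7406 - 1344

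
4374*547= 2392578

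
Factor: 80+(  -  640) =-2^4* 5^1 * 7^1 =- 560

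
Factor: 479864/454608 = 19/18 = 2^( - 1)*3^( - 2)*19^1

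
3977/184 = 3977/184 = 21.61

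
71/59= 1+12/59 = 1.20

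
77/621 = 77/621 = 0.12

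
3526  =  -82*( - 43)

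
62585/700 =12517/140 = 89.41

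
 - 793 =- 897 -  - 104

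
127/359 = 127/359 = 0.35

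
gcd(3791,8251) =223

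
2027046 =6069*334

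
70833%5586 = 3801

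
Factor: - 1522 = -2^1*761^1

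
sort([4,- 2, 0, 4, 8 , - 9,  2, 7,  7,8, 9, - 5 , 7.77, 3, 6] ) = [ - 9, - 5, - 2,0, 2, 3 , 4, 4,6, 7 , 7,7.77,8,8, 9 ] 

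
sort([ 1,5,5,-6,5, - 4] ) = [ - 6,  -  4, 1, 5, 5, 5 ]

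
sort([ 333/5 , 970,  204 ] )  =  [ 333/5,204, 970]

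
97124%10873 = 10140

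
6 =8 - 2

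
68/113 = 68/113=0.60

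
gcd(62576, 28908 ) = 4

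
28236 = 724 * 39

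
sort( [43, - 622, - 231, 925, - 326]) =[  -  622, -326, - 231, 43, 925] 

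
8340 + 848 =9188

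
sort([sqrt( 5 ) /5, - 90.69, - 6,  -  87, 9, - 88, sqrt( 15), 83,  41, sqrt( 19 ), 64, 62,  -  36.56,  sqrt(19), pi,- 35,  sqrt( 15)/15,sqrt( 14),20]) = [ -90.69, - 88, - 87, - 36.56, - 35, - 6, sqrt(15)/15, sqrt( 5)/5 , pi, sqrt( 14 ),  sqrt(15) , sqrt(19),sqrt( 19 ) , 9, 20,41, 62,64, 83]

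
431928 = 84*5142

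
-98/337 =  - 98/337 = -0.29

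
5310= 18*295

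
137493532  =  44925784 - -92567748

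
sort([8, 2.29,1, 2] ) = [1, 2,2.29, 8]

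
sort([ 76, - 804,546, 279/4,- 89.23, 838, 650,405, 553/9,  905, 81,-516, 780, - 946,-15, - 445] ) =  [ - 946, - 804, - 516, - 445, - 89.23, - 15, 553/9,  279/4, 76, 81, 405,546, 650 , 780 , 838, 905]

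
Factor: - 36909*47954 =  - 1769934186  =  - 2^1*3^3*1367^1 * 23977^1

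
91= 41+50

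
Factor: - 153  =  - 3^2 * 17^1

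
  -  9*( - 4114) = 37026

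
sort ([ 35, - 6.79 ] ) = [ - 6.79,35 ]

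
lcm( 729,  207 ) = 16767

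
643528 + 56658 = 700186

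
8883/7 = 1269 = 1269.00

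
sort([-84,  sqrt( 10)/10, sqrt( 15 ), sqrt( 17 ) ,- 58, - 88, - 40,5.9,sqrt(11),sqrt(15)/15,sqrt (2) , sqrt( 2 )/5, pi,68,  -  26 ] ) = [ - 88, - 84 ,-58, - 40, - 26 , sqrt( 15)/15,sqrt ( 2) /5, sqrt( 10)/10,sqrt( 2),pi,sqrt(11), sqrt(15),sqrt(17),  5.9,68] 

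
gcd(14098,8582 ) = 14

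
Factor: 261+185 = 2^1*223^1 = 446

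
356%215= 141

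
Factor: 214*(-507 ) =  - 2^1*3^1*13^2*107^1 = - 108498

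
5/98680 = 1/19736 = 0.00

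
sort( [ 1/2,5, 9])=[1/2,5,9 ] 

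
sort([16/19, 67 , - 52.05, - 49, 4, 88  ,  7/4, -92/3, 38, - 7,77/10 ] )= [-52.05, - 49, - 92/3,  -  7, 16/19,7/4,4, 77/10, 38, 67, 88 ]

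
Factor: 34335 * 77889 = 3^3*5^1*7^2*109^1 * 3709^1 = 2674318815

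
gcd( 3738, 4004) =14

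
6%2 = 0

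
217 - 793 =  - 576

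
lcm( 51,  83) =4233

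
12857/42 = 306  +  5/42 = 306.12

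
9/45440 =9/45440=   0.00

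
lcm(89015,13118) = 1246210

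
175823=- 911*( - 193)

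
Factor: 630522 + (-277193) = 353329^1= 353329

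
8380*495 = 4148100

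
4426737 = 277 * 15981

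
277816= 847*328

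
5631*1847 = 10400457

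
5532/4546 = 2766/2273 =1.22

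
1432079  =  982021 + 450058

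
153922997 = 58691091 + 95231906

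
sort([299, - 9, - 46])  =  [ - 46, - 9,299 ]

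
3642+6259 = 9901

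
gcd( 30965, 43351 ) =6193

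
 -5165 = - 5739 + 574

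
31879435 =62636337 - 30756902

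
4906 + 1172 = 6078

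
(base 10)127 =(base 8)177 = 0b1111111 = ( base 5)1002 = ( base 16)7F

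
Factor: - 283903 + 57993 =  - 225910 =-  2^1*5^1*19^1*29^1*41^1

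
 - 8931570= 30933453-39865023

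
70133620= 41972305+28161315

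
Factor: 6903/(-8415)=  - 767/935 = -5^ ( -1 )*11^( - 1)*13^1 * 17^(  -  1)*59^1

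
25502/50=510+1/25 =510.04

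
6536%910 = 166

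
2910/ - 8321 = -2910/8321 = -  0.35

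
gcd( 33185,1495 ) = 5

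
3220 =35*92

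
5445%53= 39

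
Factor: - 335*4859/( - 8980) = 325553/1796 = 2^( - 2 ) *43^1  *67^1*113^1*449^( - 1)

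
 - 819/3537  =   - 91/393 =-0.23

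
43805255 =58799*745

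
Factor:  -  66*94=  - 6204 = - 2^2 *3^1*11^1  *  47^1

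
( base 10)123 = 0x7B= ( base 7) 234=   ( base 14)8B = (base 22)5D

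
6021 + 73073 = 79094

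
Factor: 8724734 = 2^1*4362367^1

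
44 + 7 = 51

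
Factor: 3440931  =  3^1*13^1 * 83^1*1063^1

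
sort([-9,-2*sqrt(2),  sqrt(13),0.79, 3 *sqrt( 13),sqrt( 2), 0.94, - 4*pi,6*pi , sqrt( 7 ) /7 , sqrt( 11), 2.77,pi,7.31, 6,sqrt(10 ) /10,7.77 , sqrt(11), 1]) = [ - 4*pi, - 9,  -  2*sqrt( 2 ), sqrt( 10)/10,sqrt( 7)/7,0.79 , 0.94,1,  sqrt (2),2.77, pi,sqrt( 11) , sqrt( 11),  sqrt( 13),  6,7.31, 7.77, 3*sqrt( 13),6*pi ]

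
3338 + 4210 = 7548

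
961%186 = 31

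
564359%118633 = 89827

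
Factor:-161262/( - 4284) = 527/14 =2^( - 1)*7^( - 1) *17^1 *31^1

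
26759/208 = 26759/208 = 128.65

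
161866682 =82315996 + 79550686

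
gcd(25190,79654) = 2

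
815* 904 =736760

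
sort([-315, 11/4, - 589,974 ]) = [ - 589, - 315,11/4, 974]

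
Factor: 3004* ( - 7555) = -22695220 = -2^2 * 5^1*751^1*1511^1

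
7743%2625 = 2493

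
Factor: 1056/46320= 22/965 = 2^1*5^(-1)*11^1*193^(- 1 )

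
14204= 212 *67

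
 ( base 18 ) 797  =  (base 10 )2437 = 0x985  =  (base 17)876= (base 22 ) 50h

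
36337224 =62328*583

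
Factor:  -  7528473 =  - 3^2*836497^1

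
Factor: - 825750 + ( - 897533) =  -  733^1*2351^1 = - 1723283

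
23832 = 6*3972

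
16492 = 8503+7989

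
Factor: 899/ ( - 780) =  - 2^( -2)*3^( - 1)*5^( - 1 )*13^( - 1 )*29^1*31^1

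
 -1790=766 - 2556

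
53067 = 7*7581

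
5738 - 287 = 5451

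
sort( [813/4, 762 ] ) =[813/4,762]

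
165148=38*4346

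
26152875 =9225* 2835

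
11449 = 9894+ 1555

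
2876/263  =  10 + 246/263=10.94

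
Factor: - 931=  -  7^2*19^1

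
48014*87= 4177218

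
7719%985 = 824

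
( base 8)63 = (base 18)2F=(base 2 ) 110011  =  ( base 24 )23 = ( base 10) 51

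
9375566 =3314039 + 6061527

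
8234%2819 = 2596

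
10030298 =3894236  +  6136062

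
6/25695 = 2/8565 = 0.00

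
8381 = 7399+982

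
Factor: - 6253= - 13^2*37^1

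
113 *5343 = 603759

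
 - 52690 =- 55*958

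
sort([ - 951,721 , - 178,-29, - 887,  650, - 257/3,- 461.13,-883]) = [  -  951, - 887, - 883, - 461.13, - 178, - 257/3, - 29,650,721]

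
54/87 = 18/29 = 0.62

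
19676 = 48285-28609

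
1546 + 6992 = 8538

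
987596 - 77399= 910197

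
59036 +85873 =144909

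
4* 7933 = 31732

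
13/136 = 13/136 = 0.10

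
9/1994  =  9/1994 = 0.00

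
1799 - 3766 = -1967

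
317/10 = 31 + 7/10 = 31.70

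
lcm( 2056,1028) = 2056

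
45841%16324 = 13193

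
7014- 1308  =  5706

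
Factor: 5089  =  7^1*727^1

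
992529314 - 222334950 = 770194364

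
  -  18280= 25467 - 43747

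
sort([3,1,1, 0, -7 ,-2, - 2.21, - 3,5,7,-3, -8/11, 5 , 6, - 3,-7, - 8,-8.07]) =[-8.07,-8,  -  7, - 7, -3,-3,  -  3, - 2.21,- 2,-8/11, 0, 1,1,3,5 , 5,6, 7 ] 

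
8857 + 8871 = 17728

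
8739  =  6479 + 2260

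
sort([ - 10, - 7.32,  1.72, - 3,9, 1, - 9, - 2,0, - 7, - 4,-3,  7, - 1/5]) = [ - 10, - 9, - 7.32 ,  -  7,-4,-3, - 3, - 2, - 1/5,  0,1 , 1.72,7,  9]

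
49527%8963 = 4712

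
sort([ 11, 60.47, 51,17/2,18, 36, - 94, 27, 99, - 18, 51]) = [ - 94,-18 , 17/2, 11, 18,  27, 36,51,  51, 60.47, 99 ] 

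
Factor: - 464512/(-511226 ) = 2^6* 19^1 * 191^1*255613^( - 1) = 232256/255613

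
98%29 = 11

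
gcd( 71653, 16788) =1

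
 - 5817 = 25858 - 31675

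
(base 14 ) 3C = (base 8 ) 66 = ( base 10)54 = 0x36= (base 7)105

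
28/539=4/77= 0.05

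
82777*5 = 413885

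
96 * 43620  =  4187520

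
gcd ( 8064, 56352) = 96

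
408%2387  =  408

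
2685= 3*895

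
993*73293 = 72779949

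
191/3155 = 191/3155= 0.06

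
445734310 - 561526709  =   - 115792399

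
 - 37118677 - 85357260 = -122475937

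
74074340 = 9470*7822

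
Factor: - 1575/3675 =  - 3/7 =- 3^1 * 7^( - 1 ) 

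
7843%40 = 3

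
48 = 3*16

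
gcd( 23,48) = 1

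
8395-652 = 7743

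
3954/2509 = 3954/2509 = 1.58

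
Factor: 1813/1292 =2^ ( - 2 )*7^2*17^( - 1)*19^( - 1)*37^1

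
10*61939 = 619390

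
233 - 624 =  - 391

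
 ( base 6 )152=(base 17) 40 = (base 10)68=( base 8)104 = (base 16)44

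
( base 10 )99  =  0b1100011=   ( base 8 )143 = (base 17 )5E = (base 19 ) 54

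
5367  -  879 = 4488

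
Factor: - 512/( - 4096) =1/8=2^( - 3 )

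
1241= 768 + 473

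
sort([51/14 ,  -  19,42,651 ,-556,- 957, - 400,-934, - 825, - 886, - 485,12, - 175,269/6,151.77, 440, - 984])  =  [ - 984, - 957, - 934, - 886 , - 825, - 556,-485,  -  400, - 175, - 19, 51/14,12,42,269/6,151.77,440,651 ] 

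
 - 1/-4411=1/4411 = 0.00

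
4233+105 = 4338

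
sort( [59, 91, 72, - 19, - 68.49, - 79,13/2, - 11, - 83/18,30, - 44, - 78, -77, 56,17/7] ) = [-79, -78, - 77,-68.49, - 44, - 19, - 11, - 83/18,17/7, 13/2,  30, 56, 59, 72,91]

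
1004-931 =73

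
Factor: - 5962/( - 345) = 2^1*3^( - 1 ) * 5^( - 1)*11^1*23^( - 1) * 271^1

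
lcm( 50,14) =350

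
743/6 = 743/6 = 123.83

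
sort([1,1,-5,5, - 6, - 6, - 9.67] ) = [- 9.67, - 6,-6 , - 5, 1,1,5] 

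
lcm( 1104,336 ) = 7728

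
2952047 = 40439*73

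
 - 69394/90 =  - 34697/45   =  - 771.04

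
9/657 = 1/73 = 0.01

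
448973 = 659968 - 210995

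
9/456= 3/152 = 0.02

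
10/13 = 10/13 = 0.77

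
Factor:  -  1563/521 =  - 3 = -3^1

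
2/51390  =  1/25695 = 0.00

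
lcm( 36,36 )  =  36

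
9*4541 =40869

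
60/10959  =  20/3653= 0.01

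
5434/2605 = 5434/2605 = 2.09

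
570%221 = 128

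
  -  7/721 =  - 1/103  =  - 0.01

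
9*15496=139464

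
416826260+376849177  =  793675437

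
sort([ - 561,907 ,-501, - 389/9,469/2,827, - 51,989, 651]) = [ - 561, - 501, - 51, - 389/9, 469/2,651, 827, 907,989 ]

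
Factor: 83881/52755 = 3^( - 1) * 5^( - 1)*7^1*23^1*521^1*3517^( - 1) 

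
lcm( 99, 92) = 9108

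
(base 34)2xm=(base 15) 1056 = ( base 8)6600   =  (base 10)3456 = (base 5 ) 102311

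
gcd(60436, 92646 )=2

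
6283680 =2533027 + 3750653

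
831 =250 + 581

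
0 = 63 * 0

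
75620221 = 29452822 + 46167399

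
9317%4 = 1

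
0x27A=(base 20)1be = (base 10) 634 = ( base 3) 212111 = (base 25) 109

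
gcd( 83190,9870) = 1410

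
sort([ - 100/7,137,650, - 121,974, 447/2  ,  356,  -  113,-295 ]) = [ - 295 , - 121 , - 113, - 100/7, 137,  447/2, 356, 650,974] 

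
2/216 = 1/108 = 0.01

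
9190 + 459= 9649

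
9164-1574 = 7590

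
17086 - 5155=11931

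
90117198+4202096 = 94319294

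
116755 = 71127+45628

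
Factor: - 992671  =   - 227^1*4373^1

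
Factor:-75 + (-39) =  - 114 = - 2^1*3^1*19^1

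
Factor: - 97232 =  - 2^4*59^1*103^1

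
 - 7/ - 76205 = 7/76205 = 0.00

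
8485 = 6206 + 2279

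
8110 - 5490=2620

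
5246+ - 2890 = 2356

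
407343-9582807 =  - 9175464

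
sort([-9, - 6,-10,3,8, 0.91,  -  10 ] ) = [ - 10, - 10,  -  9, - 6, 0.91, 3,  8 ]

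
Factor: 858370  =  2^1*5^1*85837^1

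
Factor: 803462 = 2^1 * 11^1*59^1*619^1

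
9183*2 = 18366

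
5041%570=481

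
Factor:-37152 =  - 2^5*3^3*43^1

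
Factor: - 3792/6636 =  - 2^2*7^( - 1 ) = - 4/7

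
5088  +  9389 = 14477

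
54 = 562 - 508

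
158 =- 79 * ( - 2) 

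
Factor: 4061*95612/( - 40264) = - 97070083/10066= -2^( -1) * 7^( - 1)*11^1*31^1 * 41^1*53^1*131^1 * 719^( - 1) 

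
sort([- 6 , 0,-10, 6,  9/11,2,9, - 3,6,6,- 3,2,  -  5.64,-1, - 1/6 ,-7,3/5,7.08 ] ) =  [ - 10,  -  7,  -  6, - 5.64, - 3,-3, -1,  -  1/6, 0,3/5,9/11,2,2,6,6,6,7.08, 9 ] 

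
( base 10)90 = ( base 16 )5a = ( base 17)55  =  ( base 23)3l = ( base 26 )3C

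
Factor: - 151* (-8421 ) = 1271571 = 3^1*7^1*151^1*401^1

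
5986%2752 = 482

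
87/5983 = 87/5983 = 0.01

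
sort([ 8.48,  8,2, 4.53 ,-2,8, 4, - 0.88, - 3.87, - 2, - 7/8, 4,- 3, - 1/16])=[ - 3.87, -3, - 2, - 2 ,-0.88, - 7/8, - 1/16 , 2, 4, 4,4.53,8 , 8,8.48 ] 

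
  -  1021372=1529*(-668 )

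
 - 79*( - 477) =37683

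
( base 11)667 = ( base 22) 1E7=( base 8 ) 1437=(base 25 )16O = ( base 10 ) 799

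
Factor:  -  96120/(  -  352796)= 2^1*3^3*5^1*991^(  -  1)  =  270/991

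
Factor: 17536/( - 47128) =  - 16/43 = - 2^4 * 43^( - 1) 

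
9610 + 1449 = 11059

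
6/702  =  1/117 = 0.01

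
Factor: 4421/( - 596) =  - 2^( - 2 )*149^ (-1) *4421^1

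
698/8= 87 + 1/4=87.25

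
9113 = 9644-531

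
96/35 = 2+26/35 = 2.74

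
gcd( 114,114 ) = 114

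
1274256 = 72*17698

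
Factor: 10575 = 3^2*5^2*47^1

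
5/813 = 5/813 = 0.01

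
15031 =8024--7007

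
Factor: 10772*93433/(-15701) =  - 1006460276/15701  =  - 2^2 * 7^(-1) * 233^1 * 401^1 * 2243^(- 1 ) * 2693^1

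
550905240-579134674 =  - 28229434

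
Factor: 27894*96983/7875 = 2^1 * 3^( - 1 )*5^( - 3 )*7^( - 1 ) * 293^1*331^1 * 4649^1=901747934/2625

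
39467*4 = 157868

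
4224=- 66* ( - 64)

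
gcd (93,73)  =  1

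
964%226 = 60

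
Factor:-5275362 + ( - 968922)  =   - 6244284 = - 2^2*3^1*520357^1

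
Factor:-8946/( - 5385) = 2^1*3^1*5^( - 1)*7^1 * 71^1 * 359^(- 1) = 2982/1795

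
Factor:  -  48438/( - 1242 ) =3^1 * 13^1 = 39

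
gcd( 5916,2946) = 6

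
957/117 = 8+7/39 = 8.18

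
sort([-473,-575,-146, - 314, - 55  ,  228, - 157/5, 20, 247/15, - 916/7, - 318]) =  [ -575,-473,  -  318,- 314,-146, - 916/7, - 55,-157/5, 247/15,20,228]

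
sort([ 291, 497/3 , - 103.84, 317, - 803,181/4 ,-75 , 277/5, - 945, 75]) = [ - 945, - 803, - 103.84, - 75,181/4  ,  277/5 , 75,497/3, 291, 317]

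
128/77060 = 32/19265 = 0.00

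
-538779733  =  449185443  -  987965176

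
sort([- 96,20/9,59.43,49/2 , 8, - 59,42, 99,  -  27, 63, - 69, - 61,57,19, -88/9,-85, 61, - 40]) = [-96,  -  85, - 69,-61, - 59,- 40, - 27, - 88/9,  20/9, 8, 19,49/2,42,57, 59.43,61,63,99 ]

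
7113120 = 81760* 87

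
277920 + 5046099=5324019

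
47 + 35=82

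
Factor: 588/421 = 2^2*3^1*7^2*421^( - 1)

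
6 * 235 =1410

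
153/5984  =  9/352 = 0.03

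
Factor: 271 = 271^1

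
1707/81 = 21 + 2/27= 21.07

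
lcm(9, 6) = 18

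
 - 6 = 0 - 6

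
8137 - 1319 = 6818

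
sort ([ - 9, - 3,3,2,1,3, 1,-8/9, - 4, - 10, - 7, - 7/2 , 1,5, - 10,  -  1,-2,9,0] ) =[ - 10, - 10, -9, - 7, - 4, - 7/2, - 3, - 2, - 1, - 8/9,0, 1,1, 1, 2,3 , 3,  5,9] 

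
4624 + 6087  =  10711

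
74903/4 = 74903/4 = 18725.75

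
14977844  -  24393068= -9415224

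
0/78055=0  =  0.00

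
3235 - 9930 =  - 6695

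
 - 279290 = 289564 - 568854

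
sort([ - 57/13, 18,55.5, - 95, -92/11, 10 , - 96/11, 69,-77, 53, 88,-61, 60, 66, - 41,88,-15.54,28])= [ - 95, - 77,-61, - 41, - 15.54, - 96/11,-92/11, - 57/13, 10,18 , 28,  53, 55.5, 60, 66,69, 88, 88 ] 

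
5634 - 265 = 5369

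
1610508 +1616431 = 3226939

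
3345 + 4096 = 7441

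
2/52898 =1/26449= 0.00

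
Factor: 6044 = 2^2  *  1511^1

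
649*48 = 31152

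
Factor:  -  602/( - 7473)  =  2^1 * 3^(-1) * 7^1 * 43^1*47^( - 1 ) *53^(-1) 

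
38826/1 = 38826= 38826.00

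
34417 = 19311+15106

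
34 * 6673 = 226882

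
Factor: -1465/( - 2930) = 1/2= 2^( - 1) 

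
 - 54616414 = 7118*( - 7673) 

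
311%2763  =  311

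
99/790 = 99/790 = 0.13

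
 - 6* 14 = -84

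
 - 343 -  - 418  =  75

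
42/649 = 42/649 = 0.06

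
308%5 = 3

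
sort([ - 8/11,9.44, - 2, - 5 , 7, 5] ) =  [  -  5, - 2, - 8/11, 5,  7 , 9.44 ] 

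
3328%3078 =250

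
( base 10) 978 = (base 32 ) UI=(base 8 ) 1722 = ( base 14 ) 4dc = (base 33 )TL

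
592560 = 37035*16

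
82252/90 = 41126/45  =  913.91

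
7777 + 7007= 14784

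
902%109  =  30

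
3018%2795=223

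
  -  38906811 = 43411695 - 82318506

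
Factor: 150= 2^1*3^1*5^2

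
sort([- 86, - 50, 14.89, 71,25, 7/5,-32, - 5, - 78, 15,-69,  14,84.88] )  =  [  -  86,-78, - 69, - 50 , - 32, - 5, 7/5 , 14, 14.89, 15,25,  71, 84.88] 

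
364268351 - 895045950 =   -  530777599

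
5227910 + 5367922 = 10595832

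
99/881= 99/881 = 0.11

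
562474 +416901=979375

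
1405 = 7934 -6529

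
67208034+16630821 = 83838855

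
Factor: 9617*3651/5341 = 3^1 *7^( - 2)*59^1* 109^( - 1 )*163^1*1217^1  =  35111667/5341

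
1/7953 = 1/7953 = 0.00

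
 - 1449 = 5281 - 6730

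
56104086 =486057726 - 429953640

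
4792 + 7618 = 12410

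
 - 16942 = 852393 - 869335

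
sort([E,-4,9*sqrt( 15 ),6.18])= [ - 4,  E,6.18, 9 * sqrt(15)]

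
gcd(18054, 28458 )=306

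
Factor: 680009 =11^1 * 61819^1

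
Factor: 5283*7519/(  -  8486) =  - 2^(-1 )*3^2 * 73^1*103^1*587^1*4243^(-1) = - 39722877/8486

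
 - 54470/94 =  - 27235/47 = - 579.47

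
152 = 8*19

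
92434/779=118 + 512/779 = 118.66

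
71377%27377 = 16623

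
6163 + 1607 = 7770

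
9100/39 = 233 + 1/3= 233.33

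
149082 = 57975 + 91107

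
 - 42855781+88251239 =45395458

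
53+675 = 728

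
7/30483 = 7/30483= 0.00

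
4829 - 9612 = -4783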